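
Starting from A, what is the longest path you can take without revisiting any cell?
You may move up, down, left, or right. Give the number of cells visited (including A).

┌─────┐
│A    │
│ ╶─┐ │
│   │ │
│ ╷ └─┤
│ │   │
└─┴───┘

Finding longest simple path using DFS:
Start: (0, 0)
Longest path visits 5 cells
Path: A → down → right → down → right

Solution:

┌─────┐
│A    │
│ ╶─┐ │
│↳ ↓│ │
│ ╷ └─┤
│ │↳ B│
└─┴───┘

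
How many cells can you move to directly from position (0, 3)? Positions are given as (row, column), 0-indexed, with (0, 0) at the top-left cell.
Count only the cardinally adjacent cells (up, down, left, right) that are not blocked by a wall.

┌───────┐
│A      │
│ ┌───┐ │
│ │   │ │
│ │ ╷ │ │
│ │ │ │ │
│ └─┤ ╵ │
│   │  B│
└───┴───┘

Checking passable neighbors of (0, 3):
Neighbors: (1, 3), (0, 2)
Count: 2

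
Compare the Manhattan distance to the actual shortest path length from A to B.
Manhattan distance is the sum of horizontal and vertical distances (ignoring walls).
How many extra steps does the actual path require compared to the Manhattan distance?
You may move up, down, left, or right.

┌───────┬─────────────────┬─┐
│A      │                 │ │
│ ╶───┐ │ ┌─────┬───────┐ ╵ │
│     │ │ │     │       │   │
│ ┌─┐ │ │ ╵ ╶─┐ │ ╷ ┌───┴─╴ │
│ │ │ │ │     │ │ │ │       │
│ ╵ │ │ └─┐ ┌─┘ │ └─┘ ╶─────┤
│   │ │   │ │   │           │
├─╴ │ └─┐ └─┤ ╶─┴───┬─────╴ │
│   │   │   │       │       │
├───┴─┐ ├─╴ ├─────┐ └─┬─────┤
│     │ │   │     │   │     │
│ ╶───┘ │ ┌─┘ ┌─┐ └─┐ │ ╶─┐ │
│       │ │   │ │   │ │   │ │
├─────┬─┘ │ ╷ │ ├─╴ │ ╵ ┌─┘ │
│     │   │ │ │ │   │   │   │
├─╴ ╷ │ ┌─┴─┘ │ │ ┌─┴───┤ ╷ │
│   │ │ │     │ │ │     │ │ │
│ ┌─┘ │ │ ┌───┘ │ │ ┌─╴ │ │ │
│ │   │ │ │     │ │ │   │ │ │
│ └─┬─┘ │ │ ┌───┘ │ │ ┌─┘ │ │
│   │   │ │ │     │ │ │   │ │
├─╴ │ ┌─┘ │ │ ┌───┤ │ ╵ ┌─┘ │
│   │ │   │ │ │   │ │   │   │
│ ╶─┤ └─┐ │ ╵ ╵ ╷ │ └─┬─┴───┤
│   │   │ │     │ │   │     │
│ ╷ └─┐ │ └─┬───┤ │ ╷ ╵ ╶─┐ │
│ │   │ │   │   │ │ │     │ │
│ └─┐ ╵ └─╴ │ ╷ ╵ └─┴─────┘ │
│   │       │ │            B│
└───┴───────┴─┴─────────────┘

Manhattan distance: |14 - 0| + |13 - 0| = 27
Actual path length: 61
Extra steps: 61 - 27 = 34

Solution:

┌───────┬─────────────────┬─┐
│A → → ↓│                 │ │
│ ╶───┐ │ ┌─────┬───────┐ ╵ │
│     │↓│ │     │       │   │
│ ┌─┐ │ │ ╵ ╶─┐ │ ╷ ┌───┴─╴ │
│ │ │ │↓│     │ │ │ │       │
│ ╵ │ │ └─┐ ┌─┘ │ └─┘ ╶─────┤
│   │ │↳ ↓│ │   │           │
├─╴ │ └─┐ └─┤ ╶─┴───┬─────╴ │
│   │   │↳ ↓│       │       │
├───┴─┐ ├─╴ ├─────┐ └─┬─────┤
│     │ │↓ ↲│↱ → ↓│   │     │
│ ╶───┘ │ ┌─┘ ┌─┐ └─┐ │ ╶─┐ │
│       │↓│  ↑│ │↳ ↓│ │   │ │
├─────┬─┘ │ ╷ │ ├─╴ │ ╵ ┌─┘ │
│     │↓ ↲│ │↑│ │↓ ↲│   │   │
├─╴ ╷ │ ┌─┴─┘ │ │ ┌─┴───┤ ╷ │
│   │ │↓│↱ → ↑│ │↓│     │ │ │
│ ┌─┘ │ │ ┌───┘ │ │ ┌─╴ │ │ │
│ │   │↓│↑│     │↓│ │   │ │ │
│ └─┬─┘ │ │ ┌───┘ │ │ ┌─┘ │ │
│   │↓ ↲│↑│ │↓ ← ↲│ │ │   │ │
├─╴ │ ┌─┘ │ │ ┌───┤ │ ╵ ┌─┘ │
│   │↓│  ↑│ │↓│↱ ↓│ │   │   │
│ ╶─┤ └─┐ │ ╵ ╵ ╷ │ └─┬─┴───┤
│   │↳ ↓│↑│  ↳ ↑│↓│   │     │
│ ╷ └─┐ │ └─┬───┤ │ ╷ ╵ ╶─┐ │
│ │   │↓│↑ ↰│   │↓│ │     │ │
│ └─┐ ╵ └─╴ │ ╷ ╵ └─┴─────┘ │
│   │  ↳ → ↑│ │  ↳ → → → → B│
└───┴───────┴─┴─────────────┘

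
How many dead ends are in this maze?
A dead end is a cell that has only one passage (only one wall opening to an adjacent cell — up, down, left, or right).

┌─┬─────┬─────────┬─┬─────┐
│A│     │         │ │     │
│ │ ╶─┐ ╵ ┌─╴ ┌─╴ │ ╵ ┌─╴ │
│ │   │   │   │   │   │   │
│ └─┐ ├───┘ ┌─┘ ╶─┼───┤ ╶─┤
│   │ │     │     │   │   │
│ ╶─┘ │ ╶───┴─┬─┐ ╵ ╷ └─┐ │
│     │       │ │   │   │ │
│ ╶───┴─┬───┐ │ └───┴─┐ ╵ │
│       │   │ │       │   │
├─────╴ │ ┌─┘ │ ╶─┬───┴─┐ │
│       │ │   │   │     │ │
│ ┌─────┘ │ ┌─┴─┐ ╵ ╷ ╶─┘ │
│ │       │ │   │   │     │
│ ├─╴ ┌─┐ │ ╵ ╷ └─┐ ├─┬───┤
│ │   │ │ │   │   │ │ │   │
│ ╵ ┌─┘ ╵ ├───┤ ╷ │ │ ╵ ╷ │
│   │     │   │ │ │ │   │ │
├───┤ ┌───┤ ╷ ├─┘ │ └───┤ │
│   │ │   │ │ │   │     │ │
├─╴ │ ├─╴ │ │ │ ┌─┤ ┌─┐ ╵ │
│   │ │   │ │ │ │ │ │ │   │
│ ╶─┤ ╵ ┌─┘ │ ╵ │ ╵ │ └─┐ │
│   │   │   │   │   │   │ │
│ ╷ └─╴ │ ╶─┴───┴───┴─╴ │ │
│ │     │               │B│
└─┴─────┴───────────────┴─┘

Checking each cell for number of passages:

Dead ends found at positions:
  (0, 0)
  (0, 9)
  (2, 1)
  (2, 6)
  (3, 7)
  (4, 5)
  (4, 10)
  (5, 11)
  (6, 1)
  (7, 3)
  (7, 10)
  (8, 7)
  (9, 0)
  (9, 3)
  (10, 8)
  (10, 10)
  (12, 0)
  (12, 12)
Total dead ends: 18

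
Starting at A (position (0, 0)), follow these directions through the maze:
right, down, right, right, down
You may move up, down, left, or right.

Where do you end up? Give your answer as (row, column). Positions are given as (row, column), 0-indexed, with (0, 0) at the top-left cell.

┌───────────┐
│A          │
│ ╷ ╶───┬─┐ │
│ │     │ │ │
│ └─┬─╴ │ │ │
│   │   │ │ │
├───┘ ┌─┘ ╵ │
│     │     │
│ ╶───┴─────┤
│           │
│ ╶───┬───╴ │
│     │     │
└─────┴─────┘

Following directions step by step:
Start: (0, 0)
  right: (0, 0) → (0, 1)
  down: (0, 1) → (1, 1)
  right: (1, 1) → (1, 2)
  right: (1, 2) → (1, 3)
  down: (1, 3) → (2, 3)
Final position: (2, 3)

Path taken:

┌───────────┐
│A ↓        │
│ ╷ ╶───┬─┐ │
│ │↳ → ↓│ │ │
│ └─┬─╴ │ │ │
│   │  B│ │ │
├───┘ ┌─┘ ╵ │
│     │     │
│ ╶───┴─────┤
│           │
│ ╶───┬───╴ │
│     │     │
└─────┴─────┘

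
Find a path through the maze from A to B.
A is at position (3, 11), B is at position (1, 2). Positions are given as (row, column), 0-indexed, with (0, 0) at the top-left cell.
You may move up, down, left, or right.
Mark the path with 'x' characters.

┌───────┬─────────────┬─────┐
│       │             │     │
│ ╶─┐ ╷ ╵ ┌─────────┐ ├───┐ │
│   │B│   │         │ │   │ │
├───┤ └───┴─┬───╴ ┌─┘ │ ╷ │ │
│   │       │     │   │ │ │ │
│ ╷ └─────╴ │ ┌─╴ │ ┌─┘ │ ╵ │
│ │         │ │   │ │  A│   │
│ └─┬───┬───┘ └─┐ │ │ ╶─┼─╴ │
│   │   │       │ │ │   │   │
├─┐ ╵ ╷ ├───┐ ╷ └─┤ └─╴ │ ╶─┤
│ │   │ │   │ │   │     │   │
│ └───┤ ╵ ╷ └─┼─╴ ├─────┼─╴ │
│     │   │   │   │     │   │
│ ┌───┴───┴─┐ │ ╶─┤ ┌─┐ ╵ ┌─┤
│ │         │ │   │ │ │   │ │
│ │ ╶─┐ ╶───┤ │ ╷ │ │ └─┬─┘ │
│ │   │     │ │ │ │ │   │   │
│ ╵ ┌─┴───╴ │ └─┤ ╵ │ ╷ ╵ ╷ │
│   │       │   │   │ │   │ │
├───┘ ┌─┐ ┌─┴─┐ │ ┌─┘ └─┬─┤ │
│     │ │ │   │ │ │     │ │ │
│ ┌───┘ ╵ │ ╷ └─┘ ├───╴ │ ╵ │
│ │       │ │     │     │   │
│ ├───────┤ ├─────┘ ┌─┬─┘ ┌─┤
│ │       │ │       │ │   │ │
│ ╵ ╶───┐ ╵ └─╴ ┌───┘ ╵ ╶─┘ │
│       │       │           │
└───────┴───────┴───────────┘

Finding the shortest path from (3, 11) to (1, 2):
Path length: 23 steps
Directions: left → down → right → down → left → left → up → up → up → right → up → up → left → left → left → left → left → left → down → left → up → left → down

Solution:

┌───────┬─────────────┬─────┐
│    x x│x x x x x x x│     │
│ ╶─┐ ╷ ╵ ┌─────────┐ ├───┐ │
│   │B│x x│         │x│   │ │
├───┤ └───┴─┬───╴ ┌─┘ │ ╷ │ │
│   │       │     │x x│ │ │ │
│ ╷ └─────╴ │ ┌─╴ │ ┌─┘ │ ╵ │
│ │         │ │   │x│x A│   │
│ └─┬───┬───┘ └─┐ │ │ ╶─┼─╴ │
│   │   │       │ │x│x x│   │
├─┐ ╵ ╷ ├───┐ ╷ └─┤ └─╴ │ ╶─┤
│ │   │ │   │ │   │x x x│   │
│ └───┤ ╵ ╷ └─┼─╴ ├─────┼─╴ │
│     │   │   │   │     │   │
│ ┌───┴───┴─┐ │ ╶─┤ ┌─┐ ╵ ┌─┤
│ │         │ │   │ │ │   │ │
│ │ ╶─┐ ╶───┤ │ ╷ │ │ └─┬─┘ │
│ │   │     │ │ │ │ │   │   │
│ ╵ ┌─┴───╴ │ └─┤ ╵ │ ╷ ╵ ╷ │
│   │       │   │   │ │   │ │
├───┘ ┌─┐ ┌─┴─┐ │ ┌─┘ └─┬─┤ │
│     │ │ │   │ │ │     │ │ │
│ ┌───┘ ╵ │ ╷ └─┘ ├───╴ │ ╵ │
│ │       │ │     │     │   │
│ ├───────┤ ├─────┘ ┌─┬─┘ ┌─┤
│ │       │ │       │ │   │ │
│ ╵ ╶───┐ ╵ └─╴ ┌───┘ ╵ ╶─┘ │
│       │       │           │
└───────┴───────┴───────────┘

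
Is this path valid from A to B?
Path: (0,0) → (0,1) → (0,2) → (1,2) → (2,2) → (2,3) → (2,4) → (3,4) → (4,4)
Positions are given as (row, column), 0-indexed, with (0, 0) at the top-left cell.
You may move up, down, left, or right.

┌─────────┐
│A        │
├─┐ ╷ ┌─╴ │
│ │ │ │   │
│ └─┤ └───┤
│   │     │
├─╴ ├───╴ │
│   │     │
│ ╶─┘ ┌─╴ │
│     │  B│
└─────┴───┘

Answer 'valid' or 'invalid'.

Checking path validity:
Result: All consecutive moves are passable.

valid

Correct solution:

┌─────────┐
│A → ↓    │
├─┐ ╷ ┌─╴ │
│ │ │↓│   │
│ └─┤ └───┤
│   │↳ → ↓│
├─╴ ├───╴ │
│   │    ↓│
│ ╶─┘ ┌─╴ │
│     │  B│
└─────┴───┘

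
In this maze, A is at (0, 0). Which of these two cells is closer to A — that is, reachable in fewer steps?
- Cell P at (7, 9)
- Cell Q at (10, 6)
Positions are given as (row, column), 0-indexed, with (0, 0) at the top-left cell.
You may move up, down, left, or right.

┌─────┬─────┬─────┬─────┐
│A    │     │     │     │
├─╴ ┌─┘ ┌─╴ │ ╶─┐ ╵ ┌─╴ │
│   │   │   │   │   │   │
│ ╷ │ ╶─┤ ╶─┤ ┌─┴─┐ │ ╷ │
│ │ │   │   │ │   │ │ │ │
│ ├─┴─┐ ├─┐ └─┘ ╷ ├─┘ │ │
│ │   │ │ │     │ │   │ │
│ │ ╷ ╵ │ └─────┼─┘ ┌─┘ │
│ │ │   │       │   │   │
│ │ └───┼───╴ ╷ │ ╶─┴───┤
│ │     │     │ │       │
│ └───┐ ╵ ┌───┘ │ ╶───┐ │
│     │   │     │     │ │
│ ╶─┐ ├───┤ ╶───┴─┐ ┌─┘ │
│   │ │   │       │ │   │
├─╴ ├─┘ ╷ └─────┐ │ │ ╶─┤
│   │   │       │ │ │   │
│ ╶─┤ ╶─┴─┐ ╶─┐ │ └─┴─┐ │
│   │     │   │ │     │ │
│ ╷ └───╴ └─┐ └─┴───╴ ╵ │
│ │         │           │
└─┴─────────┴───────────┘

Shortest path A → P at (7, 9): 48 steps
Shortest path A → Q at (10, 6): 30 steps

Q is closer (30 steps vs 48 steps).

Path to P:

┌─────┬─────┬─────┬─────┐
│A ↓  │     │     │     │
├─╴ ┌─┘ ┌─╴ │ ╶─┐ ╵ ┌─╴ │
│↓ ↲│   │   │   │   │   │
│ ╷ │ ╶─┤ ╶─┤ ┌─┴─┐ │ ╷ │
│↓│ │   │   │ │   │ │ │ │
│ ├─┴─┐ ├─┐ └─┘ ╷ ├─┘ │ │
│↓│   │ │ │     │ │   │ │
│ │ ╷ ╵ │ └─────┼─┘ ┌─┘ │
│↓│ │   │       │   │   │
│ │ └───┼───╴ ╷ │ ╶─┴───┤
│↓│     │     │ │↓ ← ← ↰│
│ └───┐ ╵ ┌───┘ │ ╶───┐ │
│↓    │   │     │↳ ↓  │↑│
│ ╶─┐ ├───┤ ╶───┴─┐ ┌─┘ │
│↳ ↓│ │↱ ↓│       │P│↱ ↑│
├─╴ ├─┘ ╷ └─────┐ │ │ ╶─┤
│↓ ↲│↱ ↑│↳ ↓    │ │ │↑ ↰│
│ ╶─┤ ╶─┴─┐ ╶─┐ │ └─┴─┐ │
│↳ ↓│↑ ← ↰│↳ ↓│ │     │↑│
│ ╷ └───╴ └─┐ └─┴───╴ ╵ │
│ │↳ → → ↑  │↳ → → → → ↑│
└─┴─────────┴───────────┘

Path to Q:

┌─────┬─────┬─────┬─────┐
│A ↓  │     │     │     │
├─╴ ┌─┘ ┌─╴ │ ╶─┐ ╵ ┌─╴ │
│↓ ↲│   │   │   │   │   │
│ ╷ │ ╶─┤ ╶─┤ ┌─┴─┐ │ ╷ │
│↓│ │   │   │ │   │ │ │ │
│ ├─┴─┐ ├─┐ └─┘ ╷ ├─┘ │ │
│↓│   │ │ │     │ │   │ │
│ │ ╷ ╵ │ └─────┼─┘ ┌─┘ │
│↓│ │   │       │   │   │
│ │ └───┼───╴ ╷ │ ╶─┴───┤
│↓│     │     │ │       │
│ └───┐ ╵ ┌───┘ │ ╶───┐ │
│↓    │   │     │     │ │
│ ╶─┐ ├───┤ ╶───┴─┐ ┌─┘ │
│↳ ↓│ │↱ ↓│       │ │   │
├─╴ ├─┘ ╷ └─────┐ │ │ ╶─┤
│↓ ↲│↱ ↑│↳ ↓    │ │ │   │
│ ╶─┤ ╶─┴─┐ ╶─┐ │ └─┴─┐ │
│↳ ↓│↑ ← ↰│↳ ↓│ │     │ │
│ ╷ └───╴ └─┐ └─┴───╴ ╵ │
│ │↳ → → ↑  │Q          │
└─┴─────────┴───────────┘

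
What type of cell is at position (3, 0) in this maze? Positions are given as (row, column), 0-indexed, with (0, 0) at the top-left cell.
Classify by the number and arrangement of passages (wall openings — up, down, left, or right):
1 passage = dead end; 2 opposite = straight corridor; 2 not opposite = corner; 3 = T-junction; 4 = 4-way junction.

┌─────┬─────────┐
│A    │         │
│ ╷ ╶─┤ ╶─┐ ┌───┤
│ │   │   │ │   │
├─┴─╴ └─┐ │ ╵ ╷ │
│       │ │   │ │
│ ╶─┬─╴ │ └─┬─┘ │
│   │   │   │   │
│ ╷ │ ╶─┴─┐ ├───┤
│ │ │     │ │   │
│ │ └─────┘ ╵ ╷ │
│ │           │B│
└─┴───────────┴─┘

Checking cell at (3, 0):
Number of passages: 3
Cell type: T-junction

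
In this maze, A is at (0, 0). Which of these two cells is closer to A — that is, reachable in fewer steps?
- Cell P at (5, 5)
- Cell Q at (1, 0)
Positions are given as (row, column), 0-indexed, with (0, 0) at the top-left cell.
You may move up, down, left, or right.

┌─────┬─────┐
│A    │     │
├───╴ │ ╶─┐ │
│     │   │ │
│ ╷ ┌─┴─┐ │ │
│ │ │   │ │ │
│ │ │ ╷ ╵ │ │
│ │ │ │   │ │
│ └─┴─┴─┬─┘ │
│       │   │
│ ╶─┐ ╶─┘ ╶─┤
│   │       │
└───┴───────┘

Shortest path A → P at (5, 5): 14 steps
Shortest path A → Q at (1, 0): 5 steps

Q is closer (5 steps vs 14 steps).

Path to P:

┌─────┬─────┐
│A → ↓│     │
├───╴ │ ╶─┐ │
│↓ ← ↲│   │ │
│ ╷ ┌─┴─┐ │ │
│↓│ │   │ │ │
│ │ │ ╷ ╵ │ │
│↓│ │ │   │ │
│ └─┴─┴─┬─┘ │
│↳ → ↓  │   │
│ ╶─┐ ╶─┘ ╶─┤
│   │↳ → → P│
└───┴───────┘

Path to Q:

┌─────┬─────┐
│A → ↓│     │
├───╴ │ ╶─┐ │
│Q ← ↲│   │ │
│ ╷ ┌─┴─┐ │ │
│ │ │   │ │ │
│ │ │ ╷ ╵ │ │
│ │ │ │   │ │
│ └─┴─┴─┬─┘ │
│       │   │
│ ╶─┐ ╶─┘ ╶─┤
│   │       │
└───┴───────┘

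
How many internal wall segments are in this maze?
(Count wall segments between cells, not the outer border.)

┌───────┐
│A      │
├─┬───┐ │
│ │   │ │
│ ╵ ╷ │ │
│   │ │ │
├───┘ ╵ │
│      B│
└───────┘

Counting internal wall segments:
Total internal walls: 9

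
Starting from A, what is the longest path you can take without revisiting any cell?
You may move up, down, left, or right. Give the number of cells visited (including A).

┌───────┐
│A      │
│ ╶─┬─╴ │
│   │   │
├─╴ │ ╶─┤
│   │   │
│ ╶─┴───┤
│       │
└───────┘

Finding longest simple path using DFS:
Start: (0, 0)
Longest path visits 9 cells
Path: A → down → right → down → left → down → right → right → right

Solution:

┌───────┐
│A      │
│ ╶─┬─╴ │
│↳ ↓│   │
├─╴ │ ╶─┤
│↓ ↲│   │
│ ╶─┴───┤
│↳ → → B│
└───────┘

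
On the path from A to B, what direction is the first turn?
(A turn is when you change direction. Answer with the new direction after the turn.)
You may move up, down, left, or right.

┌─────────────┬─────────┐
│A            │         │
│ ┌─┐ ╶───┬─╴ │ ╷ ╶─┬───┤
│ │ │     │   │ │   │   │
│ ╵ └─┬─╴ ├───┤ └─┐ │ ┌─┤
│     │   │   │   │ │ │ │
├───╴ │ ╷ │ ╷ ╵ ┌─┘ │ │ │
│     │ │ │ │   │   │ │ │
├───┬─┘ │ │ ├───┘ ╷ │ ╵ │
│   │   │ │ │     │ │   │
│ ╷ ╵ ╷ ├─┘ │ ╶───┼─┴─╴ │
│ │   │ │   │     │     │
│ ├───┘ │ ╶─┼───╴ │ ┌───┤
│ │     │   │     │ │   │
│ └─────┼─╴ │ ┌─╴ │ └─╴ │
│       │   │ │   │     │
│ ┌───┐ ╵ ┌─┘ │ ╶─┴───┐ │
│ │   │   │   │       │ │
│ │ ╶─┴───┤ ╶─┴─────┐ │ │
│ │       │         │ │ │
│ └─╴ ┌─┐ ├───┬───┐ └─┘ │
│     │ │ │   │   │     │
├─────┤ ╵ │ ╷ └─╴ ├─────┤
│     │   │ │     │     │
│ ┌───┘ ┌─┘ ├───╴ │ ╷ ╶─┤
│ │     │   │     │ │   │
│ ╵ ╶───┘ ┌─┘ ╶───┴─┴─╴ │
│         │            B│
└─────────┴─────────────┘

Directions: right, right, down, right, right, down, left, down, down, left, down, left, up, left, down, down, down, down, down, down, right, right, up, right, right, down, down, left, down, left, left, down, right, right, right, up, right, up, up, right, down, right, right, down, left, left, down, right, right, right, right, right
First turn direction: down

Solution:

┌─────────────┬─────────┐
│A → ↓        │         │
│ ┌─┐ ╶───┬─╴ │ ╷ ╶─┬───┤
│ │ │↳ → ↓│   │ │   │   │
│ ╵ └─┬─╴ ├───┤ └─┐ │ ┌─┤
│     │↓ ↲│   │   │ │ │ │
├───╴ │ ╷ │ ╷ ╵ ┌─┘ │ │ │
│     │↓│ │ │   │   │ │ │
├───┬─┘ │ │ ├───┘ ╷ │ ╵ │
│↓ ↰│↓ ↲│ │ │     │ │   │
│ ╷ ╵ ╷ ├─┘ │ ╶───┼─┴─╴ │
│↓│↑ ↲│ │   │     │     │
│ ├───┘ │ ╶─┼───╴ │ ┌───┤
│↓│     │   │     │ │   │
│ └─────┼─╴ │ ┌─╴ │ └─╴ │
│↓      │   │ │   │     │
│ ┌───┐ ╵ ┌─┘ │ ╶─┴───┐ │
│↓│   │   │   │       │ │
│ │ ╶─┴───┤ ╶─┴─────┐ │ │
│↓│  ↱ → ↓│         │ │ │
│ └─╴ ┌─┐ ├───┬───┐ └─┘ │
│↳ → ↑│ │↓│↱ ↓│   │     │
├─────┤ ╵ │ ╷ └─╴ ├─────┤
│     │↓ ↲│↑│↳ → ↓│     │
│ ┌───┘ ┌─┘ ├───╴ │ ╷ ╶─┤
│ │↓ ← ↲│↱ ↑│↓ ← ↲│ │   │
│ ╵ ╶───┘ ┌─┘ ╶───┴─┴─╴ │
│  ↳ → → ↑│  ↳ → → → → B│
└─────────┴─────────────┘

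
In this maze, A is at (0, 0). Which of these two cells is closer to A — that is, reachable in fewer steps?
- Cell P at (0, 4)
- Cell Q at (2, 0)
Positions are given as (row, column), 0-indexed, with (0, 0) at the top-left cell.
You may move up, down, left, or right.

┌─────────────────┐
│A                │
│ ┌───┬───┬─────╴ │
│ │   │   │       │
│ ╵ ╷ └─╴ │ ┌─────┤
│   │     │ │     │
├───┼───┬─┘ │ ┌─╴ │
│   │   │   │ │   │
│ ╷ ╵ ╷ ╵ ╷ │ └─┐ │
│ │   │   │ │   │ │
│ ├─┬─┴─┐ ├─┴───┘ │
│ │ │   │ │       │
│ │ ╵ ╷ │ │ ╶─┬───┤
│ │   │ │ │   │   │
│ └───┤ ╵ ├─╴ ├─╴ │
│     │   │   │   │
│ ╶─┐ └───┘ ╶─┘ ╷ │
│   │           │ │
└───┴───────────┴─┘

Shortest path A → P at (0, 4): 4 steps
Shortest path A → Q at (2, 0): 2 steps

Q is closer (2 steps vs 4 steps).

Path to P:

┌─────────────────┐
│A → → → P        │
│ ┌───┬───┬─────╴ │
│ │   │   │       │
│ ╵ ╷ └─╴ │ ┌─────┤
│   │     │ │     │
├───┼───┬─┘ │ ┌─╴ │
│   │   │   │ │   │
│ ╷ ╵ ╷ ╵ ╷ │ └─┐ │
│ │   │   │ │   │ │
│ ├─┬─┴─┐ ├─┴───┘ │
│ │ │   │ │       │
│ │ ╵ ╷ │ │ ╶─┬───┤
│ │   │ │ │   │   │
│ └───┤ ╵ ├─╴ ├─╴ │
│     │   │   │   │
│ ╶─┐ └───┘ ╶─┘ ╷ │
│   │           │ │
└───┴───────────┴─┘

Path to Q:

┌─────────────────┐
│A                │
│ ┌───┬───┬─────╴ │
│↓│   │   │       │
│ ╵ ╷ └─╴ │ ┌─────┤
│Q  │     │ │     │
├───┼───┬─┘ │ ┌─╴ │
│   │   │   │ │   │
│ ╷ ╵ ╷ ╵ ╷ │ └─┐ │
│ │   │   │ │   │ │
│ ├─┬─┴─┐ ├─┴───┘ │
│ │ │   │ │       │
│ │ ╵ ╷ │ │ ╶─┬───┤
│ │   │ │ │   │   │
│ └───┤ ╵ ├─╴ ├─╴ │
│     │   │   │   │
│ ╶─┐ └───┘ ╶─┘ ╷ │
│   │           │ │
└───┴───────────┴─┘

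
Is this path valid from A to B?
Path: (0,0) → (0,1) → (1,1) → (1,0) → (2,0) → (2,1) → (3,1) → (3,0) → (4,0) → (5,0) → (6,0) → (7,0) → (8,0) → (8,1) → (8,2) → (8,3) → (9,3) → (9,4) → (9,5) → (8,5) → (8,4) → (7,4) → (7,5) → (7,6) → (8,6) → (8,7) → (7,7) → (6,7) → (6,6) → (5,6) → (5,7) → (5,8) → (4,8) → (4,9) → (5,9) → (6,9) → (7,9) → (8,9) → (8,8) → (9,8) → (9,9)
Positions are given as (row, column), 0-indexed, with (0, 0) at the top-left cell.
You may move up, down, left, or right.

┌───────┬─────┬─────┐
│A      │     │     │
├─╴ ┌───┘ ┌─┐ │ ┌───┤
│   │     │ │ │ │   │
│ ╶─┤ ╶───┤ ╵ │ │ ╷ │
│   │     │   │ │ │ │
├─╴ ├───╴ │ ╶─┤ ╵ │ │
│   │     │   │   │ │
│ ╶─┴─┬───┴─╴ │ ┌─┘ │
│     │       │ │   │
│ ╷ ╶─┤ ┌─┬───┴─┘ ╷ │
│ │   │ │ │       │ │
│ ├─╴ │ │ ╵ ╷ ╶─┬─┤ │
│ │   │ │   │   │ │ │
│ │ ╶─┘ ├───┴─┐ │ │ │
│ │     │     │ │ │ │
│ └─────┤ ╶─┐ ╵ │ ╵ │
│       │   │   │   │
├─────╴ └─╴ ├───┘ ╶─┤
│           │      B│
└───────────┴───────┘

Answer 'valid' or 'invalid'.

Checking path validity:
Result: All consecutive moves are passable.

valid

Correct solution:

┌───────┬─────┬─────┐
│A ↓    │     │     │
├─╴ ┌───┘ ┌─┐ │ ┌───┤
│↓ ↲│     │ │ │ │   │
│ ╶─┤ ╶───┤ ╵ │ │ ╷ │
│↳ ↓│     │   │ │ │ │
├─╴ ├───╴ │ ╶─┤ ╵ │ │
│↓ ↲│     │   │   │ │
│ ╶─┴─┬───┴─╴ │ ┌─┘ │
│↓    │       │ │↱ ↓│
│ ╷ ╶─┤ ┌─┬───┴─┘ ╷ │
│↓│   │ │ │  ↱ → ↑│↓│
│ ├─╴ │ │ ╵ ╷ ╶─┬─┤ │
│↓│   │ │   │↑ ↰│ │↓│
│ │ ╶─┘ ├───┴─┐ │ │ │
│↓│     │↱ → ↓│↑│ │↓│
│ └─────┤ ╶─┐ ╵ │ ╵ │
│↳ → → ↓│↑ ↰│↳ ↑│↓ ↲│
├─────╴ └─╴ ├───┘ ╶─┤
│      ↳ → ↑│    ↳ B│
└───────────┴───────┘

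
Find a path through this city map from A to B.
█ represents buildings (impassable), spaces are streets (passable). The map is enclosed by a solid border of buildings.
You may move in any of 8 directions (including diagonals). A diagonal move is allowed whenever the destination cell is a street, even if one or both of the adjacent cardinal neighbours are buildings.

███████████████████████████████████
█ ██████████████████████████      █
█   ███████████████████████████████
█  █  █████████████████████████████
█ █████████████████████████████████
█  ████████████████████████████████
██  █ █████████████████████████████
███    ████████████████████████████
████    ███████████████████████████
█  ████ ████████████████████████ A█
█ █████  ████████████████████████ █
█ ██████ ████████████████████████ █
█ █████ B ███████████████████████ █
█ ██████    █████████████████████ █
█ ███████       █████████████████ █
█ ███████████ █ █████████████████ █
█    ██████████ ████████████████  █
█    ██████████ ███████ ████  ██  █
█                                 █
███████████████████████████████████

Finding the shortest path from A to B:
Movement: 8-directional
Path length: 34 steps
Directions: down → down → down → down → down → down → down → down-left → down-left → left → left → left → left → left → left → left → left → left → left → left → left → left → left → left → up-left → up → up → up-left → left → left → left → left → up-left → up-left

Solution:

███████████████████████████████████
█ ██████████████████████████      █
█   ███████████████████████████████
█  █  █████████████████████████████
█ █████████████████████████████████
█  ████████████████████████████████
██  █ █████████████████████████████
███    ████████████████████████████
████    ███████████████████████████
█  ████ ████████████████████████ A█
█ █████  ████████████████████████↓█
█ ██████ ████████████████████████↓█
█ █████ B ███████████████████████↓█
█ ██████ ↖  █████████████████████↓█
█ ███████ ↖←←←← █████████████████↓█
█ ███████████ █↖█████████████████↓█
█    ██████████↑████████████████ ↙█
█    ██████████↑███████ ████  ██↙ █
█               ↖←←←←←←←←←←←←←←←  █
███████████████████████████████████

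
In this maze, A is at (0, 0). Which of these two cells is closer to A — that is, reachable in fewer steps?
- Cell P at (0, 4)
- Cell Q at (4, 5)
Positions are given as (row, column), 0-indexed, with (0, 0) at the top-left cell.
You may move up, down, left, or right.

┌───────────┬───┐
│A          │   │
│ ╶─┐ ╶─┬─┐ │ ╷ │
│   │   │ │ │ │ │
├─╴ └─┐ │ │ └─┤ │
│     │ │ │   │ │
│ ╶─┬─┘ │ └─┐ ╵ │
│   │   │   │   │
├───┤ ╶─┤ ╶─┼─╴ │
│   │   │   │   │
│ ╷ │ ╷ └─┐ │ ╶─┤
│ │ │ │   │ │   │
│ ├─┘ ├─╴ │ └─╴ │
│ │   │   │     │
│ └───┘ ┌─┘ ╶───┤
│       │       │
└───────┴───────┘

Shortest path A → P at (0, 4): 4 steps
Shortest path A → Q at (4, 5): 19 steps

P is closer (4 steps vs 19 steps).

Path to P:

┌───────────┬───┐
│A → → → P  │   │
│ ╶─┐ ╶─┬─┐ │ ╷ │
│   │   │ │ │ │ │
├─╴ └─┐ │ │ └─┤ │
│     │ │ │   │ │
│ ╶─┬─┘ │ └─┐ ╵ │
│   │   │   │   │
├───┤ ╶─┤ ╶─┼─╴ │
│   │   │   │   │
│ ╷ │ ╷ └─┐ │ ╶─┤
│ │ │ │   │ │   │
│ ├─┘ ├─╴ │ └─╴ │
│ │   │   │     │
│ └───┘ ┌─┘ ╶───┤
│       │       │
└───────┴───────┘

Path to Q:

┌───────────┬───┐
│A → → → → ↓│   │
│ ╶─┐ ╶─┬─┐ │ ╷ │
│   │   │ │↓│ │ │
├─╴ └─┐ │ │ └─┤ │
│     │ │ │↳ ↓│ │
│ ╶─┬─┘ │ └─┐ ╵ │
│   │   │   │↳ ↓│
├───┤ ╶─┤ ╶─┼─╴ │
│   │   │  Q│↓ ↲│
│ ╷ │ ╷ └─┐ │ ╶─┤
│ │ │ │   │↑│↳ ↓│
│ ├─┘ ├─╴ │ └─╴ │
│ │   │   │↑ ← ↲│
│ └───┘ ┌─┘ ╶───┤
│       │       │
└───────┴───────┘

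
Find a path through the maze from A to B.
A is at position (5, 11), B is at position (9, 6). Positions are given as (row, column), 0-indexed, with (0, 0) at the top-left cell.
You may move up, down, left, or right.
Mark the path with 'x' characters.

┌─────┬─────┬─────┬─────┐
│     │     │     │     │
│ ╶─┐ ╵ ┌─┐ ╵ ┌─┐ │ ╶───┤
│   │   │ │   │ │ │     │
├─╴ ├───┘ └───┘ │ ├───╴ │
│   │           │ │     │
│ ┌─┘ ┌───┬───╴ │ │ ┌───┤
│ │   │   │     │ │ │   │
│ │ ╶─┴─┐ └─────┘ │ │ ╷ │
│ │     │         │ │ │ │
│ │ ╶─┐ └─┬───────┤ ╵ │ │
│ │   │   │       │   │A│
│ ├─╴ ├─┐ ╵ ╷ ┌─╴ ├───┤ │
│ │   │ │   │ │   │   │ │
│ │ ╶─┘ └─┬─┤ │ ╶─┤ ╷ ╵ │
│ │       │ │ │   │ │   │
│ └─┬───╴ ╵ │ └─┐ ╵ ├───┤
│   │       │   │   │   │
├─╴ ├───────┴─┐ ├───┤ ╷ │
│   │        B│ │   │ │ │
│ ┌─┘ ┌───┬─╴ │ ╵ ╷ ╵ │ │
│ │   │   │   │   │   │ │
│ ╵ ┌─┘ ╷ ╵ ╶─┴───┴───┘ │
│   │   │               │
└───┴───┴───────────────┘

Finding the shortest path from (5, 11) to (9, 6):
Path length: 41 steps
Directions: down → down → left → up → left → down → down → left → up → left → up → right → up → left → left → down → down → down → right → down → down → right → up → right → down → right → up → up → right → down → down → down → left → left → left → left → left → left → up → right → up

Solution:

┌─────┬─────┬─────┬─────┐
│     │     │     │     │
│ ╶─┐ ╵ ┌─┐ ╵ ┌─┐ │ ╶───┤
│   │   │ │   │ │ │     │
├─╴ ├───┘ └───┘ │ ├───╴ │
│   │           │ │     │
│ ┌─┘ ┌───┬───╴ │ │ ┌───┤
│ │   │   │     │ │ │   │
│ │ ╶─┴─┐ └─────┘ │ │ ╷ │
│ │     │         │ │ │ │
│ │ ╶─┐ └─┬───────┤ ╵ │ │
│ │   │   │  x x x│   │A│
│ ├─╴ ├─┐ ╵ ╷ ┌─╴ ├───┤ │
│ │   │ │   │x│x x│x x│x│
│ │ ╶─┘ └─┬─┤ │ ╶─┤ ╷ ╵ │
│ │       │ │x│x x│x│x x│
│ └─┬───╴ ╵ │ └─┐ ╵ ├───┤
│   │       │x x│x x│x x│
├─╴ ├───────┴─┐ ├───┤ ╷ │
│   │        B│x│x x│x│x│
│ ┌─┘ ┌───┬─╴ │ ╵ ╷ ╵ │ │
│ │   │   │x x│x x│x x│x│
│ ╵ ┌─┘ ╷ ╵ ╶─┴───┴───┘ │
│   │   │  x x x x x x x│
└───┴───┴───────────────┘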